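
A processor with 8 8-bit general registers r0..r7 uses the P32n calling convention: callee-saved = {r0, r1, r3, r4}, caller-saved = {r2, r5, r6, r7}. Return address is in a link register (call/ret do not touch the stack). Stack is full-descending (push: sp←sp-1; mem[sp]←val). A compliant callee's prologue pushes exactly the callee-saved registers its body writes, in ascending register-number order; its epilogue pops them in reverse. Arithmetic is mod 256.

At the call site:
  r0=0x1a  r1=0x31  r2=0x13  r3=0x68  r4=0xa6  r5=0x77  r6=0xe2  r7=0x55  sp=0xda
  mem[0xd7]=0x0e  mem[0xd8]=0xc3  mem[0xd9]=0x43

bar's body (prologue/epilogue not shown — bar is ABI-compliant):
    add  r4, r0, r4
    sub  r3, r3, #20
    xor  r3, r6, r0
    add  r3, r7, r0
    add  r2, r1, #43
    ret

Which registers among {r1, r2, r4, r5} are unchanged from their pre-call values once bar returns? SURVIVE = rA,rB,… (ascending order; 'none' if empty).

SURVIVE = r1,r4,r5

prologue: push r3 -> mem[0xd9]=0x68, sp=0xd9
prologue: push r4 -> mem[0xd8]=0xa6, sp=0xd8
body[0] add  r4, r0, r4 -> r4=0xc0
body[1] sub  r3, r3, #20 -> r3=0x54
body[2] xor  r3, r6, r0 -> r3=0xf8
body[3] add  r3, r7, r0 -> r3=0x6f
body[4] add  r2, r1, #43 -> r2=0x5c
epilogue: pop r4=0xa6, sp=0xd9
epilogue: pop r3=0x68, sp=0xda
r1: callee-saved, written=False
r2: caller-saved, written=True
r4: callee-saved, written=True
r5: caller-saved, written=False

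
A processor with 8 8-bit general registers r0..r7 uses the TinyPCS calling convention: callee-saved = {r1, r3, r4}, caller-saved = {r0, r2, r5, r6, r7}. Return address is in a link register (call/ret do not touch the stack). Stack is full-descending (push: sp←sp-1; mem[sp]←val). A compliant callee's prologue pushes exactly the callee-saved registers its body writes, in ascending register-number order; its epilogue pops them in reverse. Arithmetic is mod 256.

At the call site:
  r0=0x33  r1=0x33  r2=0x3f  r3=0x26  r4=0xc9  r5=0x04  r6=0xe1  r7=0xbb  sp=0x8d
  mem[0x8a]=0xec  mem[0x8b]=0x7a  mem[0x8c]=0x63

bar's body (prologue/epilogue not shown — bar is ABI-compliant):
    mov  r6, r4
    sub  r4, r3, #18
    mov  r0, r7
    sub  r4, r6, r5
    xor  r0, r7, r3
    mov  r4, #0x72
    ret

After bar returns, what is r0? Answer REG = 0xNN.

prologue: push r4 -> mem[0x8c]=0xc9, sp=0x8c
body[0] mov  r6, r4 -> r6=0xc9
body[1] sub  r4, r3, #18 -> r4=0x14
body[2] mov  r0, r7 -> r0=0xbb
body[3] sub  r4, r6, r5 -> r4=0xc5
body[4] xor  r0, r7, r3 -> r0=0x9d
body[5] mov  r4, #0x72 -> r4=0x72
epilogue: pop r4=0xc9, sp=0x8d
r0 is caller-saved -> body value

REG = 0x9d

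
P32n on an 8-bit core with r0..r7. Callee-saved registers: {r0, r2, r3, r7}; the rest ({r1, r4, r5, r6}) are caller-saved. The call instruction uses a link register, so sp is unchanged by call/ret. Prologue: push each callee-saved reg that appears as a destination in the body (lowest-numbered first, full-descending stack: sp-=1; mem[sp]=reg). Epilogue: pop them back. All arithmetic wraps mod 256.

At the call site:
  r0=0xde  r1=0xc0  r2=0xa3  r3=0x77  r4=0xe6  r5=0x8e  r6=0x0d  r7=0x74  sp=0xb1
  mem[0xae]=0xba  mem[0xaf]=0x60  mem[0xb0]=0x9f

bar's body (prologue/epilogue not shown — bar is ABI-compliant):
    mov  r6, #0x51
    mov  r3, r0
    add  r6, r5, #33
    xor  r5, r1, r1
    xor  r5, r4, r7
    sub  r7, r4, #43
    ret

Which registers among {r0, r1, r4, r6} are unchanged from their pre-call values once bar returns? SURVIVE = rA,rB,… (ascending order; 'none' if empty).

prologue: push r3 → mem[0xb0]=0x77, sp=0xb0
prologue: push r7 → mem[0xaf]=0x74, sp=0xaf
body[0] mov  r6, #0x51 → r6=0x51
body[1] mov  r3, r0 → r3=0xde
body[2] add  r6, r5, #33 → r6=0xaf
body[3] xor  r5, r1, r1 → r5=0x00
body[4] xor  r5, r4, r7 → r5=0x92
body[5] sub  r7, r4, #43 → r7=0xbb
epilogue: pop r7=0x74, sp=0xb0
epilogue: pop r3=0x77, sp=0xb1
r0: callee-saved, written=False
r1: caller-saved, written=False
r4: caller-saved, written=False
r6: caller-saved, written=True

SURVIVE = r0,r1,r4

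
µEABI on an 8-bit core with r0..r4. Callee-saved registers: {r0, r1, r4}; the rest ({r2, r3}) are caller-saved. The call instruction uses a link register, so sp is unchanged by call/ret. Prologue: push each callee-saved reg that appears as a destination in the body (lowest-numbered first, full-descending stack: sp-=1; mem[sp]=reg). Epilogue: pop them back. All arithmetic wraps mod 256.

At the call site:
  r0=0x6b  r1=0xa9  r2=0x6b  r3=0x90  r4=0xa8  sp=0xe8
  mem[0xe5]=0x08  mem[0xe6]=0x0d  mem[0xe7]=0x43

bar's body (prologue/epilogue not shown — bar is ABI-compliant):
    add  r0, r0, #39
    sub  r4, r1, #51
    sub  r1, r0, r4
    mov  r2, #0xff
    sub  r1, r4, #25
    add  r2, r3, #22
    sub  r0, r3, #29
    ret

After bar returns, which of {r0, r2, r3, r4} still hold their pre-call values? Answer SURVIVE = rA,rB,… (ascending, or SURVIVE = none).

prologue: push r0 → mem[0xe7]=0x6b, sp=0xe7
prologue: push r1 → mem[0xe6]=0xa9, sp=0xe6
prologue: push r4 → mem[0xe5]=0xa8, sp=0xe5
body[0] add  r0, r0, #39 → r0=0x92
body[1] sub  r4, r1, #51 → r4=0x76
body[2] sub  r1, r0, r4 → r1=0x1c
body[3] mov  r2, #0xff → r2=0xff
body[4] sub  r1, r4, #25 → r1=0x5d
body[5] add  r2, r3, #22 → r2=0xa6
body[6] sub  r0, r3, #29 → r0=0x73
epilogue: pop r4=0xa8, sp=0xe6
epilogue: pop r1=0xa9, sp=0xe7
epilogue: pop r0=0x6b, sp=0xe8
r0: callee-saved, written=True
r2: caller-saved, written=True
r3: caller-saved, written=False
r4: callee-saved, written=True

SURVIVE = r0,r3,r4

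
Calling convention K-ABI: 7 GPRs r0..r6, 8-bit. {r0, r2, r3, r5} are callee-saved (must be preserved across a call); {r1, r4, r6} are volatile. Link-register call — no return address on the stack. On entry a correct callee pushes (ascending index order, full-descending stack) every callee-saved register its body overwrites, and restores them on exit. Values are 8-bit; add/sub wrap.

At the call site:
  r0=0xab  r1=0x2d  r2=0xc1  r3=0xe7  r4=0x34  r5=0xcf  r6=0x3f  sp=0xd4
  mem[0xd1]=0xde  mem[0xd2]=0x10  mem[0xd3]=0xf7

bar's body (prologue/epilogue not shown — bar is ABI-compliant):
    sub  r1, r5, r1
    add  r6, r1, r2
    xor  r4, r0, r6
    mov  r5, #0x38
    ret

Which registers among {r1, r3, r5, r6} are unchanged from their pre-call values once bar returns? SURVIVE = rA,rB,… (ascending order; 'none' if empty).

SURVIVE = r3,r5

prologue: push r5 → mem[0xd3]=0xcf, sp=0xd3
body[0] sub  r1, r5, r1 → r1=0xa2
body[1] add  r6, r1, r2 → r6=0x63
body[2] xor  r4, r0, r6 → r4=0xc8
body[3] mov  r5, #0x38 → r5=0x38
epilogue: pop r5=0xcf, sp=0xd4
r1: caller-saved, written=True
r3: callee-saved, written=False
r5: callee-saved, written=True
r6: caller-saved, written=True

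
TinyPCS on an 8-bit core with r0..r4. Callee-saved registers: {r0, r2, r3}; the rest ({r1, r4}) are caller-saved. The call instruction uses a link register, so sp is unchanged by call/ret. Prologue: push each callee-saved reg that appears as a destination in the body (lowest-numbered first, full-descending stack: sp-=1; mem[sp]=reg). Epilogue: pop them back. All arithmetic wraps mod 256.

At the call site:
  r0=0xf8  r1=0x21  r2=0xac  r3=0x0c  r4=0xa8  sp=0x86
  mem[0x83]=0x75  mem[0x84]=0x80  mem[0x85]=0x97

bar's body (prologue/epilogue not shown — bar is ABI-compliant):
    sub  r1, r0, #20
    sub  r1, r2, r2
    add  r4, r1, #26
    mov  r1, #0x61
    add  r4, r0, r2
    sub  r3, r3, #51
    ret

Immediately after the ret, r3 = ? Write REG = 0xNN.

REG = 0x0c

prologue: push r3 -> mem[0x85]=0x0c, sp=0x85
body[0] sub  r1, r0, #20 -> r1=0xe4
body[1] sub  r1, r2, r2 -> r1=0x00
body[2] add  r4, r1, #26 -> r4=0x1a
body[3] mov  r1, #0x61 -> r1=0x61
body[4] add  r4, r0, r2 -> r4=0xa4
body[5] sub  r3, r3, #51 -> r3=0xd9
epilogue: pop r3=0x0c, sp=0x86
r3 is callee-saved -> restored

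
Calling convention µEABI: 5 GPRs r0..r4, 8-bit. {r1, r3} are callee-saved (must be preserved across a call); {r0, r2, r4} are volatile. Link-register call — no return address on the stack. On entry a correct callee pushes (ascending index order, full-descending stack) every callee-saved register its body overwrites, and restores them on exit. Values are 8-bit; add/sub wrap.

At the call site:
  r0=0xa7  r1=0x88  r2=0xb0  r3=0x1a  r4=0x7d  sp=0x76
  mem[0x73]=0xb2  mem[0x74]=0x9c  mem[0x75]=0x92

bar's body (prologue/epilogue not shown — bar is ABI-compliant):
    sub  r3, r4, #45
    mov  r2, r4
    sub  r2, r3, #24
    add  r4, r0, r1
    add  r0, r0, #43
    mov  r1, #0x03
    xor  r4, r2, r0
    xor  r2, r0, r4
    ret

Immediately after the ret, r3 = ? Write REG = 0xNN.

prologue: push r1 → mem[0x75]=0x88, sp=0x75
prologue: push r3 → mem[0x74]=0x1a, sp=0x74
body[0] sub  r3, r4, #45 → r3=0x50
body[1] mov  r2, r4 → r2=0x7d
body[2] sub  r2, r3, #24 → r2=0x38
body[3] add  r4, r0, r1 → r4=0x2f
body[4] add  r0, r0, #43 → r0=0xd2
body[5] mov  r1, #0x03 → r1=0x03
body[6] xor  r4, r2, r0 → r4=0xea
body[7] xor  r2, r0, r4 → r2=0x38
epilogue: pop r3=0x1a, sp=0x75
epilogue: pop r1=0x88, sp=0x76
r3 is callee-saved → restored

REG = 0x1a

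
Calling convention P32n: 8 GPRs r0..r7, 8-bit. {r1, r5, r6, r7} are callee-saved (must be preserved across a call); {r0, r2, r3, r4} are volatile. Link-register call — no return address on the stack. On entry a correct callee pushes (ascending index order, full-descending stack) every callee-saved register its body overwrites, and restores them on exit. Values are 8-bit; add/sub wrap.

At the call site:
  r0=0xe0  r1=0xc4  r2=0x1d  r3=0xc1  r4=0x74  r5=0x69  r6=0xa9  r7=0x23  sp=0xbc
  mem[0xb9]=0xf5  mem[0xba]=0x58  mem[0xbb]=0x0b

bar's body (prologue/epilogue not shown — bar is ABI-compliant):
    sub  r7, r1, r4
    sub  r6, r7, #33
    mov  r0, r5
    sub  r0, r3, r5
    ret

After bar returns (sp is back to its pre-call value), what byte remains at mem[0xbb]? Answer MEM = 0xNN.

prologue: push r6 -> mem[0xbb]=0xa9, sp=0xbb
prologue: push r7 -> mem[0xba]=0x23, sp=0xba
body[0] sub  r7, r1, r4 -> r7=0x50
body[1] sub  r6, r7, #33 -> r6=0x2f
body[2] mov  r0, r5 -> r0=0x69
body[3] sub  r0, r3, r5 -> r0=0x58
epilogue: pop r7=0x23, sp=0xbb
epilogue: pop r6=0xa9, sp=0xbc
prologue pushed ['r6', 'r7'] at ['0xbb', '0xba']

MEM = 0xa9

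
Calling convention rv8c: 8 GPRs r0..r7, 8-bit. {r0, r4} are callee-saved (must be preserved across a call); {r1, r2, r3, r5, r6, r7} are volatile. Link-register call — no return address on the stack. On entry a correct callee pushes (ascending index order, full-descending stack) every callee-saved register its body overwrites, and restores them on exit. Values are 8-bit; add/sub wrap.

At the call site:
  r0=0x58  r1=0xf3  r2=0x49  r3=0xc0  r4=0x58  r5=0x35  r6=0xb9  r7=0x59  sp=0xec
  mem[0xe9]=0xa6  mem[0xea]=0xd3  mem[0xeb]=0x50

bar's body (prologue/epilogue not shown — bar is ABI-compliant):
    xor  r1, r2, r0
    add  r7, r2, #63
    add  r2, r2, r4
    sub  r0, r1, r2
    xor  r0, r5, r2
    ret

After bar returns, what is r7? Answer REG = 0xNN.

REG = 0x88

prologue: push r0 -> mem[0xeb]=0x58, sp=0xeb
body[0] xor  r1, r2, r0 -> r1=0x11
body[1] add  r7, r2, #63 -> r7=0x88
body[2] add  r2, r2, r4 -> r2=0xa1
body[3] sub  r0, r1, r2 -> r0=0x70
body[4] xor  r0, r5, r2 -> r0=0x94
epilogue: pop r0=0x58, sp=0xec
r7 is caller-saved -> body value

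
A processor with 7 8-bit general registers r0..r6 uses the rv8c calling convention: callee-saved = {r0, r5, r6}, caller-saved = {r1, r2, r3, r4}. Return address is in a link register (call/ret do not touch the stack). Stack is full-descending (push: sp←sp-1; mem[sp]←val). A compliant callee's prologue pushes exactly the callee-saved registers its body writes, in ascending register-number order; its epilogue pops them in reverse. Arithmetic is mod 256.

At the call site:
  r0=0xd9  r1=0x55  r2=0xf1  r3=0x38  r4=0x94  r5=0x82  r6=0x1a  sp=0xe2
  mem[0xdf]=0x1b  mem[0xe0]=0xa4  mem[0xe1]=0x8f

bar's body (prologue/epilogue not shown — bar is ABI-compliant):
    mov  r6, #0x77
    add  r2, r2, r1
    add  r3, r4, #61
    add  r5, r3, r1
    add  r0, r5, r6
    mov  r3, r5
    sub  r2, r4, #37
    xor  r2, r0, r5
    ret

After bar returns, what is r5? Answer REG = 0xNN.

REG = 0x82

prologue: push r0 → mem[0xe1]=0xd9, sp=0xe1
prologue: push r5 → mem[0xe0]=0x82, sp=0xe0
prologue: push r6 → mem[0xdf]=0x1a, sp=0xdf
body[0] mov  r6, #0x77 → r6=0x77
body[1] add  r2, r2, r1 → r2=0x46
body[2] add  r3, r4, #61 → r3=0xd1
body[3] add  r5, r3, r1 → r5=0x26
body[4] add  r0, r5, r6 → r0=0x9d
body[5] mov  r3, r5 → r3=0x26
body[6] sub  r2, r4, #37 → r2=0x6f
body[7] xor  r2, r0, r5 → r2=0xbb
epilogue: pop r6=0x1a, sp=0xe0
epilogue: pop r5=0x82, sp=0xe1
epilogue: pop r0=0xd9, sp=0xe2
r5 is callee-saved → restored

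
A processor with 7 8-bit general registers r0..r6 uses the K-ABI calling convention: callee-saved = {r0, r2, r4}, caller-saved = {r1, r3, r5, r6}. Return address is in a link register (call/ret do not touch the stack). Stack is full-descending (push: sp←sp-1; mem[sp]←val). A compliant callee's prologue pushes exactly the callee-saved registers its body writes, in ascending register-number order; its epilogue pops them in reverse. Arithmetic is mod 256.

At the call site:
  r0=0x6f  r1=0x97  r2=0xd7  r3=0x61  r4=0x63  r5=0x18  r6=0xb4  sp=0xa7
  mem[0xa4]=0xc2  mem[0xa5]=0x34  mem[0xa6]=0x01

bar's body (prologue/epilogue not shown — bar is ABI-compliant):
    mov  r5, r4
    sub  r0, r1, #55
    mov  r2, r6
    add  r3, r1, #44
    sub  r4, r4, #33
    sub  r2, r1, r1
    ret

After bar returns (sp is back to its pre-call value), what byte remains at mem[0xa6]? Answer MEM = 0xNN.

prologue: push r0 → mem[0xa6]=0x6f, sp=0xa6
prologue: push r2 → mem[0xa5]=0xd7, sp=0xa5
prologue: push r4 → mem[0xa4]=0x63, sp=0xa4
body[0] mov  r5, r4 → r5=0x63
body[1] sub  r0, r1, #55 → r0=0x60
body[2] mov  r2, r6 → r2=0xb4
body[3] add  r3, r1, #44 → r3=0xc3
body[4] sub  r4, r4, #33 → r4=0x42
body[5] sub  r2, r1, r1 → r2=0x00
epilogue: pop r4=0x63, sp=0xa5
epilogue: pop r2=0xd7, sp=0xa6
epilogue: pop r0=0x6f, sp=0xa7
prologue pushed ['r0', 'r2', 'r4'] at ['0xa6', '0xa5', '0xa4']

MEM = 0x6f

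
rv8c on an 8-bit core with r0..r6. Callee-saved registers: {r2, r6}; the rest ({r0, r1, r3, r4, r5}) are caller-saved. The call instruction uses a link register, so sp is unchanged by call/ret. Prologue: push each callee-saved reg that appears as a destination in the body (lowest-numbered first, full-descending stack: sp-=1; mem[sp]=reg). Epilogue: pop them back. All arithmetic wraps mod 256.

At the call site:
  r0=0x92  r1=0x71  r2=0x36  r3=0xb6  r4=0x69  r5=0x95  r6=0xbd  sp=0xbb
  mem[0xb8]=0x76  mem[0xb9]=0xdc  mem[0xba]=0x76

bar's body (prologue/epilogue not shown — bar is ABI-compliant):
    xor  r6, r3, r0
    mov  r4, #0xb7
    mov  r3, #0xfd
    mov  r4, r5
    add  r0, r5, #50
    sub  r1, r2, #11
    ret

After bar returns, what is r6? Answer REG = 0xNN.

REG = 0xbd

prologue: push r6 → mem[0xba]=0xbd, sp=0xba
body[0] xor  r6, r3, r0 → r6=0x24
body[1] mov  r4, #0xb7 → r4=0xb7
body[2] mov  r3, #0xfd → r3=0xfd
body[3] mov  r4, r5 → r4=0x95
body[4] add  r0, r5, #50 → r0=0xc7
body[5] sub  r1, r2, #11 → r1=0x2b
epilogue: pop r6=0xbd, sp=0xbb
r6 is callee-saved → restored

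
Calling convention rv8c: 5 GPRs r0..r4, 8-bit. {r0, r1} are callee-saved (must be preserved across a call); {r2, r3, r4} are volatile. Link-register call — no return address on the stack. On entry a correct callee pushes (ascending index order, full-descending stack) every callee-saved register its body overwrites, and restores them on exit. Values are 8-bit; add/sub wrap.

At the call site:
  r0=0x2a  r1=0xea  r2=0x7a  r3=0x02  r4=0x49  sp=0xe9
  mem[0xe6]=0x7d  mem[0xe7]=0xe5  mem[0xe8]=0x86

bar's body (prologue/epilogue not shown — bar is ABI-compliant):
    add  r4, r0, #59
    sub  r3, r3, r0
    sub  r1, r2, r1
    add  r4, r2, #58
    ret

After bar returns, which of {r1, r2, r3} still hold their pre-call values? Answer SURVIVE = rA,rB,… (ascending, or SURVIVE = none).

prologue: push r1 -> mem[0xe8]=0xea, sp=0xe8
body[0] add  r4, r0, #59 -> r4=0x65
body[1] sub  r3, r3, r0 -> r3=0xd8
body[2] sub  r1, r2, r1 -> r1=0x90
body[3] add  r4, r2, #58 -> r4=0xb4
epilogue: pop r1=0xea, sp=0xe9
r1: callee-saved, written=True
r2: caller-saved, written=False
r3: caller-saved, written=True

SURVIVE = r1,r2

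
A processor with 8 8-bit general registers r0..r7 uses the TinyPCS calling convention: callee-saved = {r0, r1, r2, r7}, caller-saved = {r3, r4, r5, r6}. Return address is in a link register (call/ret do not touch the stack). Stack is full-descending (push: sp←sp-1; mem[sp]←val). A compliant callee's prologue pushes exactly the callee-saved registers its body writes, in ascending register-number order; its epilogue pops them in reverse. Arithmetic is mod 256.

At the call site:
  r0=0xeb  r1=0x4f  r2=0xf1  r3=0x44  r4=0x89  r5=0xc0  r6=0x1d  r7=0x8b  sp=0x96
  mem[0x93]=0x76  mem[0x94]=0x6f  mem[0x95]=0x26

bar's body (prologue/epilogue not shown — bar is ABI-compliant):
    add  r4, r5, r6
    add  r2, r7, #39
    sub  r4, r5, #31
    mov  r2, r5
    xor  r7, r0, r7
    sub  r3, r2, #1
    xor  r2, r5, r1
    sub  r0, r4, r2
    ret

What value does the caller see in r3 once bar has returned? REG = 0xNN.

REG = 0xbf

prologue: push r0 → mem[0x95]=0xeb, sp=0x95
prologue: push r2 → mem[0x94]=0xf1, sp=0x94
prologue: push r7 → mem[0x93]=0x8b, sp=0x93
body[0] add  r4, r5, r6 → r4=0xdd
body[1] add  r2, r7, #39 → r2=0xb2
body[2] sub  r4, r5, #31 → r4=0xa1
body[3] mov  r2, r5 → r2=0xc0
body[4] xor  r7, r0, r7 → r7=0x60
body[5] sub  r3, r2, #1 → r3=0xbf
body[6] xor  r2, r5, r1 → r2=0x8f
body[7] sub  r0, r4, r2 → r0=0x12
epilogue: pop r7=0x8b, sp=0x94
epilogue: pop r2=0xf1, sp=0x95
epilogue: pop r0=0xeb, sp=0x96
r3 is caller-saved → body value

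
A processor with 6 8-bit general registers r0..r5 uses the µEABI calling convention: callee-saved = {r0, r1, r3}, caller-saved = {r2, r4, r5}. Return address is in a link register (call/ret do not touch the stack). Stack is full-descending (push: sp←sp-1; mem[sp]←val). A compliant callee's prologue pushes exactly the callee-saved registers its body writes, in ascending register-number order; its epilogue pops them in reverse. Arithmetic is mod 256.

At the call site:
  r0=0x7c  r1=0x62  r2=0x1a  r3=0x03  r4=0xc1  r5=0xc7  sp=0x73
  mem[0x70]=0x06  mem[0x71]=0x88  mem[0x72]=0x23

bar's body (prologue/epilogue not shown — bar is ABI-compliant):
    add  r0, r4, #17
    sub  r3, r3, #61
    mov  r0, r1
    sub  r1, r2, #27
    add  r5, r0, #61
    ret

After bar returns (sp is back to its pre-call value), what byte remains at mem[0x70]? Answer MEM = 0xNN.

prologue: push r0 -> mem[0x72]=0x7c, sp=0x72
prologue: push r1 -> mem[0x71]=0x62, sp=0x71
prologue: push r3 -> mem[0x70]=0x03, sp=0x70
body[0] add  r0, r4, #17 -> r0=0xd2
body[1] sub  r3, r3, #61 -> r3=0xc6
body[2] mov  r0, r1 -> r0=0x62
body[3] sub  r1, r2, #27 -> r1=0xff
body[4] add  r5, r0, #61 -> r5=0x9f
epilogue: pop r3=0x03, sp=0x71
epilogue: pop r1=0x62, sp=0x72
epilogue: pop r0=0x7c, sp=0x73
prologue pushed ['r0', 'r1', 'r3'] at ['0x72', '0x71', '0x70']

MEM = 0x03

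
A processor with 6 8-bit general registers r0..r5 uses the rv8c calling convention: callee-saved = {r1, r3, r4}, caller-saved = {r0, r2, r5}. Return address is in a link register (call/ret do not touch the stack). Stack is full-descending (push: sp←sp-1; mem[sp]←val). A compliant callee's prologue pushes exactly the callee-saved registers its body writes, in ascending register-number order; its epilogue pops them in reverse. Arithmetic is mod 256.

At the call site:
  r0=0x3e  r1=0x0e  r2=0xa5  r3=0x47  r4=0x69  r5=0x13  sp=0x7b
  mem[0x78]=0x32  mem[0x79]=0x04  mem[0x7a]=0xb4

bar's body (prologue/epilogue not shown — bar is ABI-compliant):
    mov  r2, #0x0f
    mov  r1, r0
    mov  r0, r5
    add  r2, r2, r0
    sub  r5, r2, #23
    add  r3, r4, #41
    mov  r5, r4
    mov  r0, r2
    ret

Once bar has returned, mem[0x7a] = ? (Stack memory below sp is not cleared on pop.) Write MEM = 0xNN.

MEM = 0x0e

prologue: push r1 -> mem[0x7a]=0x0e, sp=0x7a
prologue: push r3 -> mem[0x79]=0x47, sp=0x79
body[0] mov  r2, #0x0f -> r2=0x0f
body[1] mov  r1, r0 -> r1=0x3e
body[2] mov  r0, r5 -> r0=0x13
body[3] add  r2, r2, r0 -> r2=0x22
body[4] sub  r5, r2, #23 -> r5=0x0b
body[5] add  r3, r4, #41 -> r3=0x92
body[6] mov  r5, r4 -> r5=0x69
body[7] mov  r0, r2 -> r0=0x22
epilogue: pop r3=0x47, sp=0x7a
epilogue: pop r1=0x0e, sp=0x7b
prologue pushed ['r1', 'r3'] at ['0x7a', '0x79']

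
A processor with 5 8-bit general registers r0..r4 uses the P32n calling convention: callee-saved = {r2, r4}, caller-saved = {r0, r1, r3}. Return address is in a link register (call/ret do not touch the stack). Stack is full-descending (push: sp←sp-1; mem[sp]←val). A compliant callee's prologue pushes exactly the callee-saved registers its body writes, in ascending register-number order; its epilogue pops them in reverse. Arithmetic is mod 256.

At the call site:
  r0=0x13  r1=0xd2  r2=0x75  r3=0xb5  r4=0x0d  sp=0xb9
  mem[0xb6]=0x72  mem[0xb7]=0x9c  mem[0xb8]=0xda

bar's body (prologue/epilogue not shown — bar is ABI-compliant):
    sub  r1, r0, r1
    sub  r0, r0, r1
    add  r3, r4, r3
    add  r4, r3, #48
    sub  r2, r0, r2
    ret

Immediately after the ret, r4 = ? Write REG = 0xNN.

prologue: push r2 -> mem[0xb8]=0x75, sp=0xb8
prologue: push r4 -> mem[0xb7]=0x0d, sp=0xb7
body[0] sub  r1, r0, r1 -> r1=0x41
body[1] sub  r0, r0, r1 -> r0=0xd2
body[2] add  r3, r4, r3 -> r3=0xc2
body[3] add  r4, r3, #48 -> r4=0xf2
body[4] sub  r2, r0, r2 -> r2=0x5d
epilogue: pop r4=0x0d, sp=0xb8
epilogue: pop r2=0x75, sp=0xb9
r4 is callee-saved -> restored

REG = 0x0d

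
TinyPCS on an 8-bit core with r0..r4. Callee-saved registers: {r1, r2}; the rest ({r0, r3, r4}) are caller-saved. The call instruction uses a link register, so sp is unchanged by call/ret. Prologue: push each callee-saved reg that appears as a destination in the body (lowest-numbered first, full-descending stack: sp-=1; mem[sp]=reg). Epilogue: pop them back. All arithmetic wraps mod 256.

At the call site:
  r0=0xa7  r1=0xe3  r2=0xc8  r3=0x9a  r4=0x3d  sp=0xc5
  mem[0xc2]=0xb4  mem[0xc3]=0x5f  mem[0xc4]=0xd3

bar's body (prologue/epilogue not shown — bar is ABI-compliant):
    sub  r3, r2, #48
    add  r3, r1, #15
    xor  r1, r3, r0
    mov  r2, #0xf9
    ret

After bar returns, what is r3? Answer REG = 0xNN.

prologue: push r1 → mem[0xc4]=0xe3, sp=0xc4
prologue: push r2 → mem[0xc3]=0xc8, sp=0xc3
body[0] sub  r3, r2, #48 → r3=0x98
body[1] add  r3, r1, #15 → r3=0xf2
body[2] xor  r1, r3, r0 → r1=0x55
body[3] mov  r2, #0xf9 → r2=0xf9
epilogue: pop r2=0xc8, sp=0xc4
epilogue: pop r1=0xe3, sp=0xc5
r3 is caller-saved → body value

REG = 0xf2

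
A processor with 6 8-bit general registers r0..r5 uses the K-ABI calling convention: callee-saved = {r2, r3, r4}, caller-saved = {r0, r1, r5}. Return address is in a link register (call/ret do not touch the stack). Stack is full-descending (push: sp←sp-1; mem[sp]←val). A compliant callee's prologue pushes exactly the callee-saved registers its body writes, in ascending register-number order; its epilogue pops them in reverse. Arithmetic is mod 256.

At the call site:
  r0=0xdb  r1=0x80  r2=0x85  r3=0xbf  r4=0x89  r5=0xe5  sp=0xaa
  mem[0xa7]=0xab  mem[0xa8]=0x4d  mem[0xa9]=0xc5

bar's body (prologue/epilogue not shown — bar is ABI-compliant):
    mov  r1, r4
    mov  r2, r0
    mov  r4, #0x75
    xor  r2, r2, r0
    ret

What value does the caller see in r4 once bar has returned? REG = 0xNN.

REG = 0x89

prologue: push r2 → mem[0xa9]=0x85, sp=0xa9
prologue: push r4 → mem[0xa8]=0x89, sp=0xa8
body[0] mov  r1, r4 → r1=0x89
body[1] mov  r2, r0 → r2=0xdb
body[2] mov  r4, #0x75 → r4=0x75
body[3] xor  r2, r2, r0 → r2=0x00
epilogue: pop r4=0x89, sp=0xa9
epilogue: pop r2=0x85, sp=0xaa
r4 is callee-saved → restored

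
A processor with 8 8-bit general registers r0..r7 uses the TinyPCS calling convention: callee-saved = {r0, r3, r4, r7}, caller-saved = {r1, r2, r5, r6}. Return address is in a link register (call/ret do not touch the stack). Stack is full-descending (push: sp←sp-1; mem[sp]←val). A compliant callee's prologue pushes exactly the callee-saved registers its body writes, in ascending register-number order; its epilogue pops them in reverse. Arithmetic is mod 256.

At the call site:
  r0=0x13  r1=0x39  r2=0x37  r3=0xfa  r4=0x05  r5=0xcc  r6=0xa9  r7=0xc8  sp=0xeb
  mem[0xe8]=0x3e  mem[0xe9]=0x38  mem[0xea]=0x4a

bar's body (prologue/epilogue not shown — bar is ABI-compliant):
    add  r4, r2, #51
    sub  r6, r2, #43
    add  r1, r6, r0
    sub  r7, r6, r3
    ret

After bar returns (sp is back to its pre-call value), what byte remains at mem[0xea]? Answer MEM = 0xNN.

MEM = 0x05

prologue: push r4 -> mem[0xea]=0x05, sp=0xea
prologue: push r7 -> mem[0xe9]=0xc8, sp=0xe9
body[0] add  r4, r2, #51 -> r4=0x6a
body[1] sub  r6, r2, #43 -> r6=0x0c
body[2] add  r1, r6, r0 -> r1=0x1f
body[3] sub  r7, r6, r3 -> r7=0x12
epilogue: pop r7=0xc8, sp=0xea
epilogue: pop r4=0x05, sp=0xeb
prologue pushed ['r4', 'r7'] at ['0xea', '0xe9']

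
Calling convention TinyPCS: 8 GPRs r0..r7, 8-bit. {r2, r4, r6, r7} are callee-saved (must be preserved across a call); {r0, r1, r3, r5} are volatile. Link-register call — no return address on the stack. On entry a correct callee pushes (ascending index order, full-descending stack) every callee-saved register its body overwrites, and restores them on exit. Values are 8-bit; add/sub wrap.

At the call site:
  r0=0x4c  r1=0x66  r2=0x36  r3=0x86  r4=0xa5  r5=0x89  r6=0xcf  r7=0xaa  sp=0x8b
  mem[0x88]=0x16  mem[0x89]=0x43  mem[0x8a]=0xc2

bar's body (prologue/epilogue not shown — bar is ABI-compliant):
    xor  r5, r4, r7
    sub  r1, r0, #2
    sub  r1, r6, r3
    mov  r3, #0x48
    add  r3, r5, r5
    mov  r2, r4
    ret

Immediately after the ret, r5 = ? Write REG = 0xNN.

REG = 0x0f

prologue: push r2 → mem[0x8a]=0x36, sp=0x8a
body[0] xor  r5, r4, r7 → r5=0x0f
body[1] sub  r1, r0, #2 → r1=0x4a
body[2] sub  r1, r6, r3 → r1=0x49
body[3] mov  r3, #0x48 → r3=0x48
body[4] add  r3, r5, r5 → r3=0x1e
body[5] mov  r2, r4 → r2=0xa5
epilogue: pop r2=0x36, sp=0x8b
r5 is caller-saved → body value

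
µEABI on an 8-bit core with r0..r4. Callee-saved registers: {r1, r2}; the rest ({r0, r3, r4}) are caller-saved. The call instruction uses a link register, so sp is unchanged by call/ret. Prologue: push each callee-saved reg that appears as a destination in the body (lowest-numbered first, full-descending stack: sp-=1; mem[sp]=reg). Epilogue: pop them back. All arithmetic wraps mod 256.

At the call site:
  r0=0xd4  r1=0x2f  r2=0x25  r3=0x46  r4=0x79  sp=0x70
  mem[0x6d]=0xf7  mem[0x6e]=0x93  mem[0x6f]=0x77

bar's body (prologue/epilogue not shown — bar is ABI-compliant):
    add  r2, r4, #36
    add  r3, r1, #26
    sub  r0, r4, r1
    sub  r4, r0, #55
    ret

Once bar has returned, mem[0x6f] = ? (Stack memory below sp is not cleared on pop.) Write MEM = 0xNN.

MEM = 0x25

prologue: push r2 -> mem[0x6f]=0x25, sp=0x6f
body[0] add  r2, r4, #36 -> r2=0x9d
body[1] add  r3, r1, #26 -> r3=0x49
body[2] sub  r0, r4, r1 -> r0=0x4a
body[3] sub  r4, r0, #55 -> r4=0x13
epilogue: pop r2=0x25, sp=0x70
prologue pushed ['r2'] at ['0x6f']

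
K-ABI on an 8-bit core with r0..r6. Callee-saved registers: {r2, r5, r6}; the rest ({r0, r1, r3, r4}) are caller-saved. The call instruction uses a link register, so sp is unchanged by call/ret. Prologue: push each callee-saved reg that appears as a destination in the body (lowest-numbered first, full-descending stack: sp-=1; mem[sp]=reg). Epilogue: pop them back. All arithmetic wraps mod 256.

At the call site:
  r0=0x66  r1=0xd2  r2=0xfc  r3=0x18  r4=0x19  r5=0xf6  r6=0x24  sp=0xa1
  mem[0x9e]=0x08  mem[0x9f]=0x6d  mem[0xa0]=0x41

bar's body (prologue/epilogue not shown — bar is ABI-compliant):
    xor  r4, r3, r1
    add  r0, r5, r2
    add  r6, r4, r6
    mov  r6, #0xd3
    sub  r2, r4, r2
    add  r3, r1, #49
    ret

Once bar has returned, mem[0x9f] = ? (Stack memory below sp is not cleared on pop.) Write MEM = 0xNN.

prologue: push r2 -> mem[0xa0]=0xfc, sp=0xa0
prologue: push r6 -> mem[0x9f]=0x24, sp=0x9f
body[0] xor  r4, r3, r1 -> r4=0xca
body[1] add  r0, r5, r2 -> r0=0xf2
body[2] add  r6, r4, r6 -> r6=0xee
body[3] mov  r6, #0xd3 -> r6=0xd3
body[4] sub  r2, r4, r2 -> r2=0xce
body[5] add  r3, r1, #49 -> r3=0x03
epilogue: pop r6=0x24, sp=0xa0
epilogue: pop r2=0xfc, sp=0xa1
prologue pushed ['r2', 'r6'] at ['0xa0', '0x9f']

MEM = 0x24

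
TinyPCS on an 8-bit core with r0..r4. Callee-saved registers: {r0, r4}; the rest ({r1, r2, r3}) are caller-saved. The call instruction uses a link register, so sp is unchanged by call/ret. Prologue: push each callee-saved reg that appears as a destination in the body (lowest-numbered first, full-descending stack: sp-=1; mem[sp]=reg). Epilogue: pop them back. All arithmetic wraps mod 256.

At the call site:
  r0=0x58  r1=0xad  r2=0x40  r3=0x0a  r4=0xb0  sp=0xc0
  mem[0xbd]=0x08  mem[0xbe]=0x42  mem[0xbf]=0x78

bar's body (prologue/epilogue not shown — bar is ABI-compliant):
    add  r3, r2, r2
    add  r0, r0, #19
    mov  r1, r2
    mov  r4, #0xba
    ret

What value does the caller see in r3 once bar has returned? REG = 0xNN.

REG = 0x80

prologue: push r0 → mem[0xbf]=0x58, sp=0xbf
prologue: push r4 → mem[0xbe]=0xb0, sp=0xbe
body[0] add  r3, r2, r2 → r3=0x80
body[1] add  r0, r0, #19 → r0=0x6b
body[2] mov  r1, r2 → r1=0x40
body[3] mov  r4, #0xba → r4=0xba
epilogue: pop r4=0xb0, sp=0xbf
epilogue: pop r0=0x58, sp=0xc0
r3 is caller-saved → body value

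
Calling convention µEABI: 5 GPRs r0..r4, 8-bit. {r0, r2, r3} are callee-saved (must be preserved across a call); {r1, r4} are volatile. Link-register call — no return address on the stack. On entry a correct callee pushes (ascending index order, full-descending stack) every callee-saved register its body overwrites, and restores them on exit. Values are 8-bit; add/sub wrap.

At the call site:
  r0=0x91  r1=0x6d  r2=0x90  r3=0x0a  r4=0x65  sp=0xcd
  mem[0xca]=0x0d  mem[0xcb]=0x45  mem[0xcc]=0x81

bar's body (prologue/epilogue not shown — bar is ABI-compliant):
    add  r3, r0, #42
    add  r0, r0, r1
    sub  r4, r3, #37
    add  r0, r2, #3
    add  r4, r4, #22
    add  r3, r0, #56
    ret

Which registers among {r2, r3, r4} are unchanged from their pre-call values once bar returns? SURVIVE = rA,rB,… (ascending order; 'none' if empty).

prologue: push r0 -> mem[0xcc]=0x91, sp=0xcc
prologue: push r3 -> mem[0xcb]=0x0a, sp=0xcb
body[0] add  r3, r0, #42 -> r3=0xbb
body[1] add  r0, r0, r1 -> r0=0xfe
body[2] sub  r4, r3, #37 -> r4=0x96
body[3] add  r0, r2, #3 -> r0=0x93
body[4] add  r4, r4, #22 -> r4=0xac
body[5] add  r3, r0, #56 -> r3=0xcb
epilogue: pop r3=0x0a, sp=0xcc
epilogue: pop r0=0x91, sp=0xcd
r2: callee-saved, written=False
r3: callee-saved, written=True
r4: caller-saved, written=True

SURVIVE = r2,r3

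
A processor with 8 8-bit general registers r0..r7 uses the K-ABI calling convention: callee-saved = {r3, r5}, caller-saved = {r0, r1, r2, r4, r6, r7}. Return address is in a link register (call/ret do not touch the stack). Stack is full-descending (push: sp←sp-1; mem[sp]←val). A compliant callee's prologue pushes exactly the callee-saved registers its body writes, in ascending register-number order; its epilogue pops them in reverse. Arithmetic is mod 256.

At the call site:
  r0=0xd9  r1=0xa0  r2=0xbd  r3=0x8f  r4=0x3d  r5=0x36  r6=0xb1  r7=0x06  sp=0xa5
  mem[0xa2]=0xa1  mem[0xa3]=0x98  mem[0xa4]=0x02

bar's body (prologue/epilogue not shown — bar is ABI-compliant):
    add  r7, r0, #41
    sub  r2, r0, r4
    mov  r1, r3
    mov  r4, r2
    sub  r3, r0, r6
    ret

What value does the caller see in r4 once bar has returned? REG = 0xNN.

prologue: push r3 → mem[0xa4]=0x8f, sp=0xa4
body[0] add  r7, r0, #41 → r7=0x02
body[1] sub  r2, r0, r4 → r2=0x9c
body[2] mov  r1, r3 → r1=0x8f
body[3] mov  r4, r2 → r4=0x9c
body[4] sub  r3, r0, r6 → r3=0x28
epilogue: pop r3=0x8f, sp=0xa5
r4 is caller-saved → body value

REG = 0x9c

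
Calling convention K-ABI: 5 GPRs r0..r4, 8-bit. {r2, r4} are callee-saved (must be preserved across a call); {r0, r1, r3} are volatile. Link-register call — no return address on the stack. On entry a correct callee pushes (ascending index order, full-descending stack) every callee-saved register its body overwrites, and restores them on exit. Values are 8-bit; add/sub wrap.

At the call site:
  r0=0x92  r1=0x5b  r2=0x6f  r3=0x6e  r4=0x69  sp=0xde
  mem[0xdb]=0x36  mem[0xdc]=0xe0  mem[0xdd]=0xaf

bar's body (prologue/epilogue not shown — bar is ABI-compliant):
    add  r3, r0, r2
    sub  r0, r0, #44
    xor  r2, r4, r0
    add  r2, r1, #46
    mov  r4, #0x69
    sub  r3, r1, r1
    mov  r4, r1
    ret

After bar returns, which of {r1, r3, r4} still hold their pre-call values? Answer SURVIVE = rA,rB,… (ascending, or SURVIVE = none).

SURVIVE = r1,r4

prologue: push r2 -> mem[0xdd]=0x6f, sp=0xdd
prologue: push r4 -> mem[0xdc]=0x69, sp=0xdc
body[0] add  r3, r0, r2 -> r3=0x01
body[1] sub  r0, r0, #44 -> r0=0x66
body[2] xor  r2, r4, r0 -> r2=0x0f
body[3] add  r2, r1, #46 -> r2=0x89
body[4] mov  r4, #0x69 -> r4=0x69
body[5] sub  r3, r1, r1 -> r3=0x00
body[6] mov  r4, r1 -> r4=0x5b
epilogue: pop r4=0x69, sp=0xdd
epilogue: pop r2=0x6f, sp=0xde
r1: caller-saved, written=False
r3: caller-saved, written=True
r4: callee-saved, written=True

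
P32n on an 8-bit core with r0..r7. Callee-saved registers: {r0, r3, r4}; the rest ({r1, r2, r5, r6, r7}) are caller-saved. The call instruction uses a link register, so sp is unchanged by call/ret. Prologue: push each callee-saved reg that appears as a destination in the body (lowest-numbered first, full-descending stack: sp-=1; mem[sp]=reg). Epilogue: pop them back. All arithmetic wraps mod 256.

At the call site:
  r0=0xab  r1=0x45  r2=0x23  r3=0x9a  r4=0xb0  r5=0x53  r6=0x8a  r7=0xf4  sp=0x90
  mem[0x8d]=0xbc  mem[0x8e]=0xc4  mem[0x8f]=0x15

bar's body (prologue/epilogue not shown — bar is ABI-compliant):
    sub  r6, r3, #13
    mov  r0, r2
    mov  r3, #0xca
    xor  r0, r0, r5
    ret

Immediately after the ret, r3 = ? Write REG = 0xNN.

REG = 0x9a

prologue: push r0 -> mem[0x8f]=0xab, sp=0x8f
prologue: push r3 -> mem[0x8e]=0x9a, sp=0x8e
body[0] sub  r6, r3, #13 -> r6=0x8d
body[1] mov  r0, r2 -> r0=0x23
body[2] mov  r3, #0xca -> r3=0xca
body[3] xor  r0, r0, r5 -> r0=0x70
epilogue: pop r3=0x9a, sp=0x8f
epilogue: pop r0=0xab, sp=0x90
r3 is callee-saved -> restored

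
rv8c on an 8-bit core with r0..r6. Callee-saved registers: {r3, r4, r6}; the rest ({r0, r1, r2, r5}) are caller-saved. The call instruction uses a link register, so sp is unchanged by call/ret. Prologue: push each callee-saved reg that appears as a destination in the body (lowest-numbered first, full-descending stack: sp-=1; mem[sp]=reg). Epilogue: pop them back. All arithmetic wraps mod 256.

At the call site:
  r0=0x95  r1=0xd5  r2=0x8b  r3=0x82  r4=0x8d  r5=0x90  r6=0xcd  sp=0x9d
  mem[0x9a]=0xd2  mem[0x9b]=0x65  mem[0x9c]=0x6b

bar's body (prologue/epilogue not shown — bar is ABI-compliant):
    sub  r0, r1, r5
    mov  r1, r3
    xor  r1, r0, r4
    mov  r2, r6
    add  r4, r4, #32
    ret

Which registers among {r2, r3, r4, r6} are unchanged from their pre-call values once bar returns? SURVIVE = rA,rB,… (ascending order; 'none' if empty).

SURVIVE = r3,r4,r6

prologue: push r4 -> mem[0x9c]=0x8d, sp=0x9c
body[0] sub  r0, r1, r5 -> r0=0x45
body[1] mov  r1, r3 -> r1=0x82
body[2] xor  r1, r0, r4 -> r1=0xc8
body[3] mov  r2, r6 -> r2=0xcd
body[4] add  r4, r4, #32 -> r4=0xad
epilogue: pop r4=0x8d, sp=0x9d
r2: caller-saved, written=True
r3: callee-saved, written=False
r4: callee-saved, written=True
r6: callee-saved, written=False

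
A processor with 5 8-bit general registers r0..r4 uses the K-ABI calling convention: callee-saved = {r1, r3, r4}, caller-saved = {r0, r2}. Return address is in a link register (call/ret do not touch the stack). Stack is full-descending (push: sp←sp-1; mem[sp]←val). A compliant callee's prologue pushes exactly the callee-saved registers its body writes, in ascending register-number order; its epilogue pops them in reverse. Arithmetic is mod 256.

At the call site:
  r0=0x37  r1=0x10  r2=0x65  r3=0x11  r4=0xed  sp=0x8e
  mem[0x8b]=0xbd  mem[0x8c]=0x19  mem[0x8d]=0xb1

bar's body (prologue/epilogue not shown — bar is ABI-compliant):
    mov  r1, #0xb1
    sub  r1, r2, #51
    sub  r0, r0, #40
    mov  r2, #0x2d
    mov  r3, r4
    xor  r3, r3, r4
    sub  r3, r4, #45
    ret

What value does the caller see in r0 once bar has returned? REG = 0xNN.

REG = 0x0f

prologue: push r1 -> mem[0x8d]=0x10, sp=0x8d
prologue: push r3 -> mem[0x8c]=0x11, sp=0x8c
body[0] mov  r1, #0xb1 -> r1=0xb1
body[1] sub  r1, r2, #51 -> r1=0x32
body[2] sub  r0, r0, #40 -> r0=0x0f
body[3] mov  r2, #0x2d -> r2=0x2d
body[4] mov  r3, r4 -> r3=0xed
body[5] xor  r3, r3, r4 -> r3=0x00
body[6] sub  r3, r4, #45 -> r3=0xc0
epilogue: pop r3=0x11, sp=0x8d
epilogue: pop r1=0x10, sp=0x8e
r0 is caller-saved -> body value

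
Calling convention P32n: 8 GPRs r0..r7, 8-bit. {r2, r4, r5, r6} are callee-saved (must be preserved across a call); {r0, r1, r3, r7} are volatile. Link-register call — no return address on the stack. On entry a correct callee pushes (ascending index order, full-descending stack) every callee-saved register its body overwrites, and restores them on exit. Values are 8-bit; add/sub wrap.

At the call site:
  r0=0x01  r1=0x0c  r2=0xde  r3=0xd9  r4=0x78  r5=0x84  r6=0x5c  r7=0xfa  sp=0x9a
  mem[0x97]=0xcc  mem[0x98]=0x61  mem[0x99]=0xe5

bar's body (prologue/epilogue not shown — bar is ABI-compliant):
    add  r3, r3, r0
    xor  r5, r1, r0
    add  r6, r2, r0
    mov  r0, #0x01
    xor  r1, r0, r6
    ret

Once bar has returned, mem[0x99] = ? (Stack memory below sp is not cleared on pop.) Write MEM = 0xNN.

MEM = 0x84

prologue: push r5 → mem[0x99]=0x84, sp=0x99
prologue: push r6 → mem[0x98]=0x5c, sp=0x98
body[0] add  r3, r3, r0 → r3=0xda
body[1] xor  r5, r1, r0 → r5=0x0d
body[2] add  r6, r2, r0 → r6=0xdf
body[3] mov  r0, #0x01 → r0=0x01
body[4] xor  r1, r0, r6 → r1=0xde
epilogue: pop r6=0x5c, sp=0x99
epilogue: pop r5=0x84, sp=0x9a
prologue pushed ['r5', 'r6'] at ['0x99', '0x98']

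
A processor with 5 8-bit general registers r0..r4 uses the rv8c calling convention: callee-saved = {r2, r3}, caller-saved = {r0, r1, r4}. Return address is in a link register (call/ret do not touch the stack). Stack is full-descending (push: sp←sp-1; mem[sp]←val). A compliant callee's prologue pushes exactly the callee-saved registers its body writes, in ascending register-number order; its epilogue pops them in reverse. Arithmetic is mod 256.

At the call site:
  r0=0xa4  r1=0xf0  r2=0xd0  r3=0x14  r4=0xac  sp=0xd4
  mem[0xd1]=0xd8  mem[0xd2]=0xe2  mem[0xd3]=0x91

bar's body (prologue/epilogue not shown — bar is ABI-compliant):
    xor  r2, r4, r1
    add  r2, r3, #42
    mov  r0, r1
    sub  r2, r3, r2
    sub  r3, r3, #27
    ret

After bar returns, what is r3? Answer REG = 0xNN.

REG = 0x14

prologue: push r2 → mem[0xd3]=0xd0, sp=0xd3
prologue: push r3 → mem[0xd2]=0x14, sp=0xd2
body[0] xor  r2, r4, r1 → r2=0x5c
body[1] add  r2, r3, #42 → r2=0x3e
body[2] mov  r0, r1 → r0=0xf0
body[3] sub  r2, r3, r2 → r2=0xd6
body[4] sub  r3, r3, #27 → r3=0xf9
epilogue: pop r3=0x14, sp=0xd3
epilogue: pop r2=0xd0, sp=0xd4
r3 is callee-saved → restored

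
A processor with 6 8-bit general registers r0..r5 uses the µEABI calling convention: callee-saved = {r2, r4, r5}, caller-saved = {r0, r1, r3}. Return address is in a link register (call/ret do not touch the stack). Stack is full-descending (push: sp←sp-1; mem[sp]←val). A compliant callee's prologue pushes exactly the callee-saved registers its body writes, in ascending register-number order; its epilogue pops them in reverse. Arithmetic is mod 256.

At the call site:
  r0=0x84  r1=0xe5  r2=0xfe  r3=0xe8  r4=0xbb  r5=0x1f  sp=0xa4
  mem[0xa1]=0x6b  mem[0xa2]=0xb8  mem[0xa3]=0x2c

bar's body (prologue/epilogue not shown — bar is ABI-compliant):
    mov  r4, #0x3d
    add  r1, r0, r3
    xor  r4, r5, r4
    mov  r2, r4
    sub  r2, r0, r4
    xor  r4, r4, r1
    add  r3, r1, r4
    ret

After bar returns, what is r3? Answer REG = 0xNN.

prologue: push r2 -> mem[0xa3]=0xfe, sp=0xa3
prologue: push r4 -> mem[0xa2]=0xbb, sp=0xa2
body[0] mov  r4, #0x3d -> r4=0x3d
body[1] add  r1, r0, r3 -> r1=0x6c
body[2] xor  r4, r5, r4 -> r4=0x22
body[3] mov  r2, r4 -> r2=0x22
body[4] sub  r2, r0, r4 -> r2=0x62
body[5] xor  r4, r4, r1 -> r4=0x4e
body[6] add  r3, r1, r4 -> r3=0xba
epilogue: pop r4=0xbb, sp=0xa3
epilogue: pop r2=0xfe, sp=0xa4
r3 is caller-saved -> body value

REG = 0xba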